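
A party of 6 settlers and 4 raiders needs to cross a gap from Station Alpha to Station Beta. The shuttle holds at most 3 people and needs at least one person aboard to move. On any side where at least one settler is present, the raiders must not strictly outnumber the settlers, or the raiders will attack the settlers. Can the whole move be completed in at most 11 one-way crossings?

Yes — this plan uses 9 crossings (≤ 11):
1. 2 raiders → Station Beta.  (Station Alpha: 6S 2R; Station Beta: 0S 2R)
2. 1 raider ← Station Alpha.  (Station Alpha: 6S 3R; Station Beta: 0S 1R)
3. 3 raiders → Station Beta.  (Station Alpha: 6S 0R; Station Beta: 0S 4R)
4. 1 raider ← Station Alpha.  (Station Alpha: 6S 1R; Station Beta: 0S 3R)
5. 3 settlers → Station Beta.  (Station Alpha: 3S 1R; Station Beta: 3S 3R)
6. 1 raider ← Station Alpha.  (Station Alpha: 3S 2R; Station Beta: 3S 2R)
7. 1 settler and 2 raiders → Station Beta.  (Station Alpha: 2S 0R; Station Beta: 4S 4R)
8. 1 raider ← Station Alpha.  (Station Alpha: 2S 1R; Station Beta: 4S 3R)
9. 2 settlers and 1 raider → Station Beta.  (Station Alpha: 0S 0R; Station Beta: 6S 4R)

Yes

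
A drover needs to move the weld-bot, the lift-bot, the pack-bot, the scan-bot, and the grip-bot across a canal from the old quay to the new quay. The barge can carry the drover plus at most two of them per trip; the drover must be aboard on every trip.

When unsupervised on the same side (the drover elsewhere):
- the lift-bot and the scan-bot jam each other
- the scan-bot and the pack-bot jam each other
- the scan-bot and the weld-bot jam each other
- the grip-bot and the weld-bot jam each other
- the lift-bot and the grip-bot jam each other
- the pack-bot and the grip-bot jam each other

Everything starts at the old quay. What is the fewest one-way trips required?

7

Counting alone: the drover can take at most 2 across per trip to the new quay, so moving all 5 needs at least 3 loaded trips out, with a return between consecutive ones — at least 5 crossings.
The safety rule pushes this higher. Following every safe sequence of crossings, the most of the 5 that can be at the new quay as the barge arrives there on crossing 5 is 4 — never all 5.
So no plan with fewer than 7 crossings exists, and this one achieves 7:
1. Drover goes to the new quay with the grip-bot and the scan-bot.
2. Drover goes back to the old quay alone.
3. Drover goes to the new quay with the weld-bot.
4. Drover goes back to the old quay with the grip-bot and the scan-bot.
5. Drover goes to the new quay with the lift-bot and the pack-bot.
6. Drover goes back to the old quay alone.
7. Drover goes to the new quay with the grip-bot and the scan-bot.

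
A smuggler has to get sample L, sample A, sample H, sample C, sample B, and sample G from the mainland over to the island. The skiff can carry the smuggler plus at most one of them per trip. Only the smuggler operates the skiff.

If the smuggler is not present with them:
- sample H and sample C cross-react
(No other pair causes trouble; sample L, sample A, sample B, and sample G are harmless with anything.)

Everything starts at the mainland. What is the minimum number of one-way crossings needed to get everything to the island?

Counting alone: the smuggler can take at most 1 across per trip to the island, so moving all 6 needs at least 6 loaded trips out, with a return between consecutive ones — at least 11 crossings.
The plan below uses exactly 11 crossings, so it is optimal:
1. Smuggler goes to the island with sample H.
2. Smuggler goes back to the mainland alone.
3. Smuggler goes to the island with sample L.
4. Smuggler goes back to the mainland alone.
5. Smuggler goes to the island with sample A.
6. Smuggler goes back to the mainland alone.
7. Smuggler goes to the island with sample B.
8. Smuggler goes back to the mainland alone.
9. Smuggler goes to the island with sample G.
10. Smuggler goes back to the mainland alone.
11. Smuggler goes to the island with sample C.

11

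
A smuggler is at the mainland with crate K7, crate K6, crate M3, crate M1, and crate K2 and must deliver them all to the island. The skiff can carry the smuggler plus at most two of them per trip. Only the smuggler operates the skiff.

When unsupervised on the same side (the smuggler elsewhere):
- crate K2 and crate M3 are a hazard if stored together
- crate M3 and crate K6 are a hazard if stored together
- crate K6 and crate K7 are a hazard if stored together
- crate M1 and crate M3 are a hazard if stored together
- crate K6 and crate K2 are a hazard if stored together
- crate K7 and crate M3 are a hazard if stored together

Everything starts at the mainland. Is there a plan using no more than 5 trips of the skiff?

Counting alone: the smuggler can take at most 2 across per trip to the island, so moving all 5 needs at least 3 loaded trips out, with a return between consecutive ones — at least 5 crossings.
The safety rule pushes this higher. Following every safe sequence of crossings, the most of the 5 that can be at the island as the skiff arrives there on crossing 5 is 4 — never all 5.
So the move cannot be finished within 5 crossings. (The shortest complete plan takes 7:)
1. Smuggler goes to the island with crate K6 and crate M3.  [the mainland: crate K2, crate K7, crate M1 | the island: crate K6, crate M3]
2. Smuggler goes back to the mainland with crate K6.  [the mainland: crate K2, crate K6, crate K7, crate M1 | the island: crate M3]
3. Smuggler goes to the island with crate K2 and crate K7.  [the mainland: crate K6, crate M1 | the island: crate K2, crate K7, crate M3]
4. Smuggler goes back to the mainland with crate M3.  [the mainland: crate K6, crate M1, crate M3 | the island: crate K2, crate K7]
5. Smuggler goes to the island with crate K6 and crate M1.  [the mainland: crate M3 | the island: crate K2, crate K6, crate K7, crate M1]
6. Smuggler goes back to the mainland with crate K6.  [the mainland: crate K6, crate M3 | the island: crate K2, crate K7, crate M1]
7. Smuggler goes to the island with crate K6 and crate M3.  [the mainland: — | the island: crate K2, crate K6, crate K7, crate M1, crate M3]

No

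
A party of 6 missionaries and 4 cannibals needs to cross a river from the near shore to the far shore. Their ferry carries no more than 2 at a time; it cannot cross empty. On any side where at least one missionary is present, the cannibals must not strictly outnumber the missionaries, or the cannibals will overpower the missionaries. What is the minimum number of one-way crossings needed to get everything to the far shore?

Counting alone: each trip to the far shore takes at most 2 across and each return brings at least 1 back, so after t trips out (and t−1 returns) at most 2t − (t−1) of the 10 are across; that first reaches 10 at t = 9, so at least 17 crossings are needed.
The plan below uses exactly 17 crossings, so it is optimal:
1. 2 cannibals → the far shore.  (the near shore: 6M 2C; the far shore: 0M 2C)
2. 1 cannibal ← the near shore.  (the near shore: 6M 3C; the far shore: 0M 1C)
3. 2 cannibals → the far shore.  (the near shore: 6M 1C; the far shore: 0M 3C)
4. 1 cannibal ← the near shore.  (the near shore: 6M 2C; the far shore: 0M 2C)
5. 2 missionaries → the far shore.  (the near shore: 4M 2C; the far shore: 2M 2C)
6. 1 cannibal ← the near shore.  (the near shore: 4M 3C; the far shore: 2M 1C)
7. 1 missionary and 1 cannibal → the far shore.  (the near shore: 3M 2C; the far shore: 3M 2C)
8. 1 cannibal ← the near shore.  (the near shore: 3M 3C; the far shore: 3M 1C)
9. 2 cannibals → the far shore.  (the near shore: 3M 1C; the far shore: 3M 3C)
10. 1 cannibal ← the near shore.  (the near shore: 3M 2C; the far shore: 3M 2C)
11. 1 missionary and 1 cannibal → the far shore.  (the near shore: 2M 1C; the far shore: 4M 3C)
12. 1 cannibal ← the near shore.  (the near shore: 2M 2C; the far shore: 4M 2C)
13. 2 cannibals → the far shore.  (the near shore: 2M 0C; the far shore: 4M 4C)
14. 1 cannibal ← the near shore.  (the near shore: 2M 1C; the far shore: 4M 3C)
15. 1 missionary and 1 cannibal → the far shore.  (the near shore: 1M 0C; the far shore: 5M 4C)
16. 1 cannibal ← the near shore.  (the near shore: 1M 1C; the far shore: 5M 3C)
17. 1 missionary and 1 cannibal → the far shore.  (the near shore: 0M 0C; the far shore: 6M 4C)

17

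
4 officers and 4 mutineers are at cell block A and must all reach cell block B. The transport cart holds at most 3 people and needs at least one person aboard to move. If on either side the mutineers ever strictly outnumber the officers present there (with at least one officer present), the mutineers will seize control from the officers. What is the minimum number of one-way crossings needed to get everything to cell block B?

9

Counting alone: each trip to cell block B takes at most 3 across and each return brings at least 1 back, so after t trips out (and t−1 returns) at most 3t − (t−1) of the 8 are across; that first reaches 8 at t = 4, so at least 7 crossings are needed.
The safety rule pushes this higher. Following every safe sequence of crossings, the most of the 8 that can be at cell block B as the transport cart arrives there on crossing 7 is 7 — never all 8.
So no plan with fewer than 9 crossings exists, and this one achieves 9:
1. 2 mutineers → cell block B.  (cell block A: 4O 2M; cell block B: 0O 2M)
2. 1 mutineer ← cell block A.  (cell block A: 4O 3M; cell block B: 0O 1M)
3. 3 mutineers → cell block B.  (cell block A: 4O 0M; cell block B: 0O 4M)
4. 1 mutineer ← cell block A.  (cell block A: 4O 1M; cell block B: 0O 3M)
5. 3 officers → cell block B.  (cell block A: 1O 1M; cell block B: 3O 3M)
6. 1 officer and 1 mutineer ← cell block A.  (cell block A: 2O 2M; cell block B: 2O 2M)
7. 2 officers → cell block B.  (cell block A: 0O 2M; cell block B: 4O 2M)
8. 1 mutineer ← cell block A.  (cell block A: 0O 3M; cell block B: 4O 1M)
9. 3 mutineers → cell block B.  (cell block A: 0O 0M; cell block B: 4O 4M)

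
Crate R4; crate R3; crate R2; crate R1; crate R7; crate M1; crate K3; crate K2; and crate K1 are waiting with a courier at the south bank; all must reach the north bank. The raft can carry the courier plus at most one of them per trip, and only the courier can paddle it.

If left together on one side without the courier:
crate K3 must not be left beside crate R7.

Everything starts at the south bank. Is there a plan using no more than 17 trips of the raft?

Yes

Yes — this plan uses 17 crossings (≤ 17):
1. Courier goes to the north bank with crate R7.  [the south bank: crate K1, crate K2, crate K3, crate M1, crate R1, crate R2, crate R3, crate R4 | the north bank: crate R7]
2. Courier goes back to the south bank alone.  [the south bank: crate K1, crate K2, crate K3, crate M1, crate R1, crate R2, crate R3, crate R4 | the north bank: crate R7]
3. Courier goes to the north bank with crate R4.  [the south bank: crate K1, crate K2, crate K3, crate M1, crate R1, crate R2, crate R3 | the north bank: crate R4, crate R7]
4. Courier goes back to the south bank alone.  [the south bank: crate K1, crate K2, crate K3, crate M1, crate R1, crate R2, crate R3 | the north bank: crate R4, crate R7]
5. Courier goes to the north bank with crate R3.  [the south bank: crate K1, crate K2, crate K3, crate M1, crate R1, crate R2 | the north bank: crate R3, crate R4, crate R7]
6. Courier goes back to the south bank alone.  [the south bank: crate K1, crate K2, crate K3, crate M1, crate R1, crate R2 | the north bank: crate R3, crate R4, crate R7]
7. Courier goes to the north bank with crate R2.  [the south bank: crate K1, crate K2, crate K3, crate M1, crate R1 | the north bank: crate R2, crate R3, crate R4, crate R7]
8. Courier goes back to the south bank alone.  [the south bank: crate K1, crate K2, crate K3, crate M1, crate R1 | the north bank: crate R2, crate R3, crate R4, crate R7]
9. Courier goes to the north bank with crate R1.  [the south bank: crate K1, crate K2, crate K3, crate M1 | the north bank: crate R1, crate R2, crate R3, crate R4, crate R7]
10. Courier goes back to the south bank alone.  [the south bank: crate K1, crate K2, crate K3, crate M1 | the north bank: crate R1, crate R2, crate R3, crate R4, crate R7]
11. Courier goes to the north bank with crate M1.  [the south bank: crate K1, crate K2, crate K3 | the north bank: crate M1, crate R1, crate R2, crate R3, crate R4, crate R7]
12. Courier goes back to the south bank alone.  [the south bank: crate K1, crate K2, crate K3 | the north bank: crate M1, crate R1, crate R2, crate R3, crate R4, crate R7]
13. Courier goes to the north bank with crate K2.  [the south bank: crate K1, crate K3 | the north bank: crate K2, crate M1, crate R1, crate R2, crate R3, crate R4, crate R7]
14. Courier goes back to the south bank alone.  [the south bank: crate K1, crate K3 | the north bank: crate K2, crate M1, crate R1, crate R2, crate R3, crate R4, crate R7]
15. Courier goes to the north bank with crate K1.  [the south bank: crate K3 | the north bank: crate K1, crate K2, crate M1, crate R1, crate R2, crate R3, crate R4, crate R7]
16. Courier goes back to the south bank alone.  [the south bank: crate K3 | the north bank: crate K1, crate K2, crate M1, crate R1, crate R2, crate R3, crate R4, crate R7]
17. Courier goes to the north bank with crate K3.  [the south bank: — | the north bank: crate K1, crate K2, crate K3, crate M1, crate R1, crate R2, crate R3, crate R4, crate R7]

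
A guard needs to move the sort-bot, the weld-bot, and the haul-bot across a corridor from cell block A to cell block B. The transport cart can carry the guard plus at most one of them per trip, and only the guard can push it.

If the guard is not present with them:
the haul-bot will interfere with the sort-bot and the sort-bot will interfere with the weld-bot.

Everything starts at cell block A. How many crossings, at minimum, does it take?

7

Counting alone: the guard can take at most 1 across per trip to cell block B, so moving all 3 needs at least 3 loaded trips out, with a return between consecutive ones — at least 5 crossings.
The safety rule pushes this higher. Following every safe sequence of crossings, the most of the 3 that can be at cell block B as the transport cart arrives there on crossing 5 is 2 — never all 3.
So no plan with fewer than 7 crossings exists, and this one achieves 7:
1. Guard goes to cell block B with the sort-bot.
2. Guard goes back to cell block A alone.
3. Guard goes to cell block B with the weld-bot.
4. Guard goes back to cell block A with the sort-bot.
5. Guard goes to cell block B with the haul-bot.
6. Guard goes back to cell block A alone.
7. Guard goes to cell block B with the sort-bot.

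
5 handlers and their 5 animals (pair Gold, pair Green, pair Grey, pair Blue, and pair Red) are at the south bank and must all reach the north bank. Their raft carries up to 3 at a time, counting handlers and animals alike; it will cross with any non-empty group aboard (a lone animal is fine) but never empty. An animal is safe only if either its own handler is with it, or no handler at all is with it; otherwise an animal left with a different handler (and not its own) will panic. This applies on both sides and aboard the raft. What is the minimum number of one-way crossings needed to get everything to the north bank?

11

Counting alone: each trip to the north bank takes at most 3 across and each return brings at least 1 back, so after t trips out (and t−1 returns) at most 3t − (t−1) of the 10 are across; that first reaches 10 at t = 5, so at least 9 crossings are needed.
The safety rule pushes this higher. Following every safe sequence of crossings, the most of the 10 that can be at the north bank as the raft arrives there on crossing 9 is 9 — never all 10.
So no plan with fewer than 11 crossings exists, and this one achieves 11:
1. animal Gold and handler Gold cross → the north bank.
2. handler Gold crosses ← the south bank.
3. animal Blue, animal Green, and animal Grey cross → the north bank.
4. animal Gold crosses ← the south bank.
5. handler Blue, handler Green, and handler Grey cross → the north bank.
6. animal Green and handler Green cross ← the south bank.
7. handler Gold, handler Green, and handler Red cross → the north bank.
8. animal Grey crosses ← the south bank.
9. animal Gold and animal Green cross → the north bank.
10. animal Gold crosses ← the south bank.
11. animal Gold, animal Grey, and animal Red cross → the north bank.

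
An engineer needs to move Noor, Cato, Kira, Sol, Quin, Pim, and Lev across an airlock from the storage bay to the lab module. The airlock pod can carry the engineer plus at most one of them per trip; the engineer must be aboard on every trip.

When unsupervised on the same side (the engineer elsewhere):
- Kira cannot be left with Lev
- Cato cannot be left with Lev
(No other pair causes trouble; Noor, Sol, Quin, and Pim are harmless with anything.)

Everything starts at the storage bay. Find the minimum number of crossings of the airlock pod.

15

Counting alone: the engineer can take at most 1 across per trip to the lab module, so moving all 7 needs at least 7 loaded trips out, with a return between consecutive ones — at least 13 crossings.
The safety rule pushes this higher. Following every safe sequence of crossings, the most of the 7 that can be at the lab module as the airlock pod arrives there on crossing 13 is 6 — never all 7.
So no plan with fewer than 15 crossings exists, and this one achieves 15:
1. Engineer goes to the lab module with Lev.  [the storage bay: Cato, Kira, Noor, Pim, Quin, Sol | the lab module: Lev]
2. Engineer goes back to the storage bay alone.  [the storage bay: Cato, Kira, Noor, Pim, Quin, Sol | the lab module: Lev]
3. Engineer goes to the lab module with Noor.  [the storage bay: Cato, Kira, Pim, Quin, Sol | the lab module: Lev, Noor]
4. Engineer goes back to the storage bay alone.  [the storage bay: Cato, Kira, Pim, Quin, Sol | the lab module: Lev, Noor]
5. Engineer goes to the lab module with Cato.  [the storage bay: Kira, Pim, Quin, Sol | the lab module: Cato, Lev, Noor]
6. Engineer goes back to the storage bay with Lev.  [the storage bay: Kira, Lev, Pim, Quin, Sol | the lab module: Cato, Noor]
7. Engineer goes to the lab module with Kira.  [the storage bay: Lev, Pim, Quin, Sol | the lab module: Cato, Kira, Noor]
8. Engineer goes back to the storage bay alone.  [the storage bay: Lev, Pim, Quin, Sol | the lab module: Cato, Kira, Noor]
9. Engineer goes to the lab module with Sol.  [the storage bay: Lev, Pim, Quin | the lab module: Cato, Kira, Noor, Sol]
10. Engineer goes back to the storage bay alone.  [the storage bay: Lev, Pim, Quin | the lab module: Cato, Kira, Noor, Sol]
11. Engineer goes to the lab module with Quin.  [the storage bay: Lev, Pim | the lab module: Cato, Kira, Noor, Quin, Sol]
12. Engineer goes back to the storage bay alone.  [the storage bay: Lev, Pim | the lab module: Cato, Kira, Noor, Quin, Sol]
13. Engineer goes to the lab module with Pim.  [the storage bay: Lev | the lab module: Cato, Kira, Noor, Pim, Quin, Sol]
14. Engineer goes back to the storage bay alone.  [the storage bay: Lev | the lab module: Cato, Kira, Noor, Pim, Quin, Sol]
15. Engineer goes to the lab module with Lev.  [the storage bay: — | the lab module: Cato, Kira, Lev, Noor, Pim, Quin, Sol]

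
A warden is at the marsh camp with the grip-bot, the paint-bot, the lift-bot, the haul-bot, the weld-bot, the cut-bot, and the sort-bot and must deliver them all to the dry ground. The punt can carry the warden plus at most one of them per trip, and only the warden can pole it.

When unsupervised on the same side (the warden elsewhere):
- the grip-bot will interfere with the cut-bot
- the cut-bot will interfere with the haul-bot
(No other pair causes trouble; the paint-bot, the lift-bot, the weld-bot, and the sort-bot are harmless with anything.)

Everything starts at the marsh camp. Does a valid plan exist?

1. Warden goes to the dry ground with the cut-bot.  [the marsh camp: the grip-bot, the haul-bot, the lift-bot, the paint-bot, the sort-bot, the weld-bot | the dry ground: the cut-bot]
2. Warden goes back to the marsh camp alone.  [the marsh camp: the grip-bot, the haul-bot, the lift-bot, the paint-bot, the sort-bot, the weld-bot | the dry ground: the cut-bot]
3. Warden goes to the dry ground with the grip-bot.  [the marsh camp: the haul-bot, the lift-bot, the paint-bot, the sort-bot, the weld-bot | the dry ground: the cut-bot, the grip-bot]
4. Warden goes back to the marsh camp with the cut-bot.  [the marsh camp: the cut-bot, the haul-bot, the lift-bot, the paint-bot, the sort-bot, the weld-bot | the dry ground: the grip-bot]
5. Warden goes to the dry ground with the haul-bot.  [the marsh camp: the cut-bot, the lift-bot, the paint-bot, the sort-bot, the weld-bot | the dry ground: the grip-bot, the haul-bot]
6. Warden goes back to the marsh camp alone.  [the marsh camp: the cut-bot, the lift-bot, the paint-bot, the sort-bot, the weld-bot | the dry ground: the grip-bot, the haul-bot]
7. Warden goes to the dry ground with the paint-bot.  [the marsh camp: the cut-bot, the lift-bot, the sort-bot, the weld-bot | the dry ground: the grip-bot, the haul-bot, the paint-bot]
8. Warden goes back to the marsh camp alone.  [the marsh camp: the cut-bot, the lift-bot, the sort-bot, the weld-bot | the dry ground: the grip-bot, the haul-bot, the paint-bot]
9. Warden goes to the dry ground with the lift-bot.  [the marsh camp: the cut-bot, the sort-bot, the weld-bot | the dry ground: the grip-bot, the haul-bot, the lift-bot, the paint-bot]
10. Warden goes back to the marsh camp alone.  [the marsh camp: the cut-bot, the sort-bot, the weld-bot | the dry ground: the grip-bot, the haul-bot, the lift-bot, the paint-bot]
11. Warden goes to the dry ground with the weld-bot.  [the marsh camp: the cut-bot, the sort-bot | the dry ground: the grip-bot, the haul-bot, the lift-bot, the paint-bot, the weld-bot]
12. Warden goes back to the marsh camp alone.  [the marsh camp: the cut-bot, the sort-bot | the dry ground: the grip-bot, the haul-bot, the lift-bot, the paint-bot, the weld-bot]
13. Warden goes to the dry ground with the sort-bot.  [the marsh camp: the cut-bot | the dry ground: the grip-bot, the haul-bot, the lift-bot, the paint-bot, the sort-bot, the weld-bot]
14. Warden goes back to the marsh camp alone.  [the marsh camp: the cut-bot | the dry ground: the grip-bot, the haul-bot, the lift-bot, the paint-bot, the sort-bot, the weld-bot]
15. Warden goes to the dry ground with the cut-bot.  [the marsh camp: — | the dry ground: the cut-bot, the grip-bot, the haul-bot, the lift-bot, the paint-bot, the sort-bot, the weld-bot]

Yes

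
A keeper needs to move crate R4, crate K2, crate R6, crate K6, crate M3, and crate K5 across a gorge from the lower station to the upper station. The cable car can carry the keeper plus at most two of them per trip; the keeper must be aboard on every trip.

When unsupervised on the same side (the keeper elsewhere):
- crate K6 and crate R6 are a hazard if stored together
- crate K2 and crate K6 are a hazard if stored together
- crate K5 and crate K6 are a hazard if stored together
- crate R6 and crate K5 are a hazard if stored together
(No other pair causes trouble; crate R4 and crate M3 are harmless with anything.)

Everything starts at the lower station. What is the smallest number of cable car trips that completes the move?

9

Counting alone: the keeper can take at most 2 across per trip to the upper station, so moving all 6 needs at least 3 loaded trips out, with a return between consecutive ones — at least 5 crossings.
The safety rule pushes this higher. Following every safe sequence of crossings, the most of the 6 that can be at the upper station as the cable car arrives there on crossings 5, 7 is 4, 5 respectively — never all 6.
So no plan with fewer than 9 crossings exists, and this one achieves 9:
1. Keeper goes to the upper station with crate K6 and crate R6.
2. Keeper goes back to the lower station with crate R6.
3. Keeper goes to the upper station with crate R4 and crate R6.
4. Keeper goes back to the lower station with crate R6.
5. Keeper goes to the upper station with crate K2 and crate R6.
6. Keeper goes back to the lower station with crate K6.
7. Keeper goes to the upper station with crate K6 and crate M3.
8. Keeper goes back to the lower station with crate K6.
9. Keeper goes to the upper station with crate K5 and crate K6.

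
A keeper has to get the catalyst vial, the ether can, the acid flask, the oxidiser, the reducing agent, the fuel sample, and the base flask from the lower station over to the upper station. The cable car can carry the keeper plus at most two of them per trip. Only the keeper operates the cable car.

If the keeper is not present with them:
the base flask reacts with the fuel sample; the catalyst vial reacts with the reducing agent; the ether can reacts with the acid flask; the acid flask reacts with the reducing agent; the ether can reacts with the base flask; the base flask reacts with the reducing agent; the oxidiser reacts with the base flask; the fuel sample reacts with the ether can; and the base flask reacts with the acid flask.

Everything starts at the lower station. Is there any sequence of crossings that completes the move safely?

Whatever the first load, the items left behind include a forbidden pair without the keeper. No opening move is safe, so no plan exists.

No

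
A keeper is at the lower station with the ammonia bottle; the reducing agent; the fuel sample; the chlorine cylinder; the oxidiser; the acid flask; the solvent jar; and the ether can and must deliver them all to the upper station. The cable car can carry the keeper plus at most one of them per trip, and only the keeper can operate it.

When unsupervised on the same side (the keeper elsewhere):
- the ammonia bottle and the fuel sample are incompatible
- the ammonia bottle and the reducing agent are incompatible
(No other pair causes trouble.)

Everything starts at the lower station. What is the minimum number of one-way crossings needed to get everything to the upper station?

Counting alone: the keeper can take at most 1 across per trip to the upper station, so moving all 8 needs at least 8 loaded trips out, with a return between consecutive ones — at least 15 crossings.
The safety rule pushes this higher. Following every safe sequence of crossings, the most of the 8 that can be at the upper station as the cable car arrives there on crossing 15 is 7 — never all 8.
So no plan with fewer than 17 crossings exists, and this one achieves 17:
1. Keeper goes to the upper station with the ammonia bottle.  [the lower station: the acid flask, the chlorine cylinder, the ether can, the fuel sample, the oxidiser, the reducing agent, the solvent jar | the upper station: the ammonia bottle]
2. Keeper goes back to the lower station alone.  [the lower station: the acid flask, the chlorine cylinder, the ether can, the fuel sample, the oxidiser, the reducing agent, the solvent jar | the upper station: the ammonia bottle]
3. Keeper goes to the upper station with the reducing agent.  [the lower station: the acid flask, the chlorine cylinder, the ether can, the fuel sample, the oxidiser, the solvent jar | the upper station: the ammonia bottle, the reducing agent]
4. Keeper goes back to the lower station with the ammonia bottle.  [the lower station: the acid flask, the ammonia bottle, the chlorine cylinder, the ether can, the fuel sample, the oxidiser, the solvent jar | the upper station: the reducing agent]
5. Keeper goes to the upper station with the fuel sample.  [the lower station: the acid flask, the ammonia bottle, the chlorine cylinder, the ether can, the oxidiser, the solvent jar | the upper station: the fuel sample, the reducing agent]
6. Keeper goes back to the lower station alone.  [the lower station: the acid flask, the ammonia bottle, the chlorine cylinder, the ether can, the oxidiser, the solvent jar | the upper station: the fuel sample, the reducing agent]
7. Keeper goes to the upper station with the chlorine cylinder.  [the lower station: the acid flask, the ammonia bottle, the ether can, the oxidiser, the solvent jar | the upper station: the chlorine cylinder, the fuel sample, the reducing agent]
8. Keeper goes back to the lower station alone.  [the lower station: the acid flask, the ammonia bottle, the ether can, the oxidiser, the solvent jar | the upper station: the chlorine cylinder, the fuel sample, the reducing agent]
9. Keeper goes to the upper station with the oxidiser.  [the lower station: the acid flask, the ammonia bottle, the ether can, the solvent jar | the upper station: the chlorine cylinder, the fuel sample, the oxidiser, the reducing agent]
10. Keeper goes back to the lower station alone.  [the lower station: the acid flask, the ammonia bottle, the ether can, the solvent jar | the upper station: the chlorine cylinder, the fuel sample, the oxidiser, the reducing agent]
11. Keeper goes to the upper station with the acid flask.  [the lower station: the ammonia bottle, the ether can, the solvent jar | the upper station: the acid flask, the chlorine cylinder, the fuel sample, the oxidiser, the reducing agent]
12. Keeper goes back to the lower station alone.  [the lower station: the ammonia bottle, the ether can, the solvent jar | the upper station: the acid flask, the chlorine cylinder, the fuel sample, the oxidiser, the reducing agent]
13. Keeper goes to the upper station with the solvent jar.  [the lower station: the ammonia bottle, the ether can | the upper station: the acid flask, the chlorine cylinder, the fuel sample, the oxidiser, the reducing agent, the solvent jar]
14. Keeper goes back to the lower station alone.  [the lower station: the ammonia bottle, the ether can | the upper station: the acid flask, the chlorine cylinder, the fuel sample, the oxidiser, the reducing agent, the solvent jar]
15. Keeper goes to the upper station with the ether can.  [the lower station: the ammonia bottle | the upper station: the acid flask, the chlorine cylinder, the ether can, the fuel sample, the oxidiser, the reducing agent, the solvent jar]
16. Keeper goes back to the lower station alone.  [the lower station: the ammonia bottle | the upper station: the acid flask, the chlorine cylinder, the ether can, the fuel sample, the oxidiser, the reducing agent, the solvent jar]
17. Keeper goes to the upper station with the ammonia bottle.  [the lower station: — | the upper station: the acid flask, the ammonia bottle, the chlorine cylinder, the ether can, the fuel sample, the oxidiser, the reducing agent, the solvent jar]

17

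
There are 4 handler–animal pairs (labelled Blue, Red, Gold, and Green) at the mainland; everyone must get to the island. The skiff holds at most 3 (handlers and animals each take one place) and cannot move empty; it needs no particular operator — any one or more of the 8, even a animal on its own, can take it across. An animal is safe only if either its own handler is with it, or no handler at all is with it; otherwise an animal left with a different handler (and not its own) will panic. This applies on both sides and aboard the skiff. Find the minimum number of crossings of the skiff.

Counting alone: each trip to the island takes at most 3 across and each return brings at least 1 back, so after t trips out (and t−1 returns) at most 3t − (t−1) of the 8 are across; that first reaches 8 at t = 4, so at least 7 crossings are needed.
The safety rule pushes this higher. Following every safe sequence of crossings, the most of the 8 that can be at the island as the skiff arrives there on crossing 7 is 7 — never all 8.
So no plan with fewer than 9 crossings exists, and this one achieves 9:
1. animal Blue and handler Blue cross → the island.
2. handler Blue crosses ← the mainland.
3. animal Red, handler Blue, and handler Red cross → the island.
4. animal Blue and handler Blue cross ← the mainland.
5. handler Blue, handler Gold, and handler Green cross → the island.
6. animal Red crosses ← the mainland.
7. animal Blue and animal Red cross → the island.
8. animal Blue crosses ← the mainland.
9. animal Blue, animal Gold, and animal Green cross → the island.

9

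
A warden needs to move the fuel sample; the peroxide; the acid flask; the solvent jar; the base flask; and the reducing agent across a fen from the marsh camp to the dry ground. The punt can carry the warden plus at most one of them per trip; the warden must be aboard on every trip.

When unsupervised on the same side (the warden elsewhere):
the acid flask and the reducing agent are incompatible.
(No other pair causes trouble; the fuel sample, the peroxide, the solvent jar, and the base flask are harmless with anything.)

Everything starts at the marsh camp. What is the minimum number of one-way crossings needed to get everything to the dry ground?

11

Counting alone: the warden can take at most 1 across per trip to the dry ground, so moving all 6 needs at least 6 loaded trips out, with a return between consecutive ones — at least 11 crossings.
The plan below uses exactly 11 crossings, so it is optimal:
1. Warden goes to the dry ground with the acid flask.  [the marsh camp: the base flask, the fuel sample, the peroxide, the reducing agent, the solvent jar | the dry ground: the acid flask]
2. Warden goes back to the marsh camp alone.  [the marsh camp: the base flask, the fuel sample, the peroxide, the reducing agent, the solvent jar | the dry ground: the acid flask]
3. Warden goes to the dry ground with the fuel sample.  [the marsh camp: the base flask, the peroxide, the reducing agent, the solvent jar | the dry ground: the acid flask, the fuel sample]
4. Warden goes back to the marsh camp alone.  [the marsh camp: the base flask, the peroxide, the reducing agent, the solvent jar | the dry ground: the acid flask, the fuel sample]
5. Warden goes to the dry ground with the peroxide.  [the marsh camp: the base flask, the reducing agent, the solvent jar | the dry ground: the acid flask, the fuel sample, the peroxide]
6. Warden goes back to the marsh camp alone.  [the marsh camp: the base flask, the reducing agent, the solvent jar | the dry ground: the acid flask, the fuel sample, the peroxide]
7. Warden goes to the dry ground with the solvent jar.  [the marsh camp: the base flask, the reducing agent | the dry ground: the acid flask, the fuel sample, the peroxide, the solvent jar]
8. Warden goes back to the marsh camp alone.  [the marsh camp: the base flask, the reducing agent | the dry ground: the acid flask, the fuel sample, the peroxide, the solvent jar]
9. Warden goes to the dry ground with the base flask.  [the marsh camp: the reducing agent | the dry ground: the acid flask, the base flask, the fuel sample, the peroxide, the solvent jar]
10. Warden goes back to the marsh camp alone.  [the marsh camp: the reducing agent | the dry ground: the acid flask, the base flask, the fuel sample, the peroxide, the solvent jar]
11. Warden goes to the dry ground with the reducing agent.  [the marsh camp: — | the dry ground: the acid flask, the base flask, the fuel sample, the peroxide, the reducing agent, the solvent jar]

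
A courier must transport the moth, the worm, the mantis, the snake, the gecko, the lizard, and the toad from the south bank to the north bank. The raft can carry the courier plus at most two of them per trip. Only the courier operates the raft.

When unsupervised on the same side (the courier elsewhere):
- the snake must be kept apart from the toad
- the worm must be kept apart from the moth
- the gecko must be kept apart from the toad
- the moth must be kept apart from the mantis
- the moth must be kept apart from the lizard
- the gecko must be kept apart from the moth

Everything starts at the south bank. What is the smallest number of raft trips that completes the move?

9

Counting alone: the courier can take at most 2 across per trip to the north bank, so moving all 7 needs at least 4 loaded trips out, with a return between consecutive ones — at least 7 crossings.
The safety rule pushes this higher. Following every safe sequence of crossings, the most of the 7 that can be at the north bank as the raft arrives there on crossing 7 is 6 — never all 7.
So no plan with fewer than 9 crossings exists, and this one achieves 9:
1. Courier goes to the north bank with the moth and the toad.  [the south bank: the gecko, the lizard, the mantis, the snake, the worm | the north bank: the moth, the toad]
2. Courier goes back to the south bank alone.  [the south bank: the gecko, the lizard, the mantis, the snake, the worm | the north bank: the moth, the toad]
3. Courier goes to the north bank with the snake.  [the south bank: the gecko, the lizard, the mantis, the worm | the north bank: the moth, the snake, the toad]
4. Courier goes back to the south bank with the toad.  [the south bank: the gecko, the lizard, the mantis, the toad, the worm | the north bank: the moth, the snake]
5. Courier goes to the north bank with the gecko and the worm.  [the south bank: the lizard, the mantis, the toad | the north bank: the gecko, the moth, the snake, the worm]
6. Courier goes back to the south bank with the moth.  [the south bank: the lizard, the mantis, the moth, the toad | the north bank: the gecko, the snake, the worm]
7. Courier goes to the north bank with the lizard and the mantis.  [the south bank: the moth, the toad | the north bank: the gecko, the lizard, the mantis, the snake, the worm]
8. Courier goes back to the south bank alone.  [the south bank: the moth, the toad | the north bank: the gecko, the lizard, the mantis, the snake, the worm]
9. Courier goes to the north bank with the moth and the toad.  [the south bank: — | the north bank: the gecko, the lizard, the mantis, the moth, the snake, the toad, the worm]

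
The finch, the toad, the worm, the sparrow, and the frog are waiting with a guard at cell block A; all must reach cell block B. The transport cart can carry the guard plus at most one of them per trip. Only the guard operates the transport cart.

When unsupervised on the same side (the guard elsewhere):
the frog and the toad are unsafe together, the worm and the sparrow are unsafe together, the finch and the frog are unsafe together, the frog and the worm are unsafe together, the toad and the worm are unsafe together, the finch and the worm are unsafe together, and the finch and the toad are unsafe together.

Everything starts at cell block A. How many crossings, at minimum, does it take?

Whatever the first load, the items left behind include a forbidden pair without the guard. No opening move is safe, so no plan exists.

impossible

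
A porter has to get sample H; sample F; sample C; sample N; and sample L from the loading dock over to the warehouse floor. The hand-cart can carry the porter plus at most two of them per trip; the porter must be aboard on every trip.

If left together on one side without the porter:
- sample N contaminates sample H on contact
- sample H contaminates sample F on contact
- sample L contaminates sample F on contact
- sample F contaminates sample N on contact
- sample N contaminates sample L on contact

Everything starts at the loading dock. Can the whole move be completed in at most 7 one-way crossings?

Yes

Yes — this plan uses 7 crossings (≤ 7):
1. Porter goes to the warehouse floor with sample F and sample N.
2. Porter goes back to the loading dock with sample F.
3. Porter goes to the warehouse floor with sample H and sample L.
4. Porter goes back to the loading dock with sample N.
5. Porter goes to the warehouse floor with sample C and sample F.
6. Porter goes back to the loading dock with sample F.
7. Porter goes to the warehouse floor with sample F and sample N.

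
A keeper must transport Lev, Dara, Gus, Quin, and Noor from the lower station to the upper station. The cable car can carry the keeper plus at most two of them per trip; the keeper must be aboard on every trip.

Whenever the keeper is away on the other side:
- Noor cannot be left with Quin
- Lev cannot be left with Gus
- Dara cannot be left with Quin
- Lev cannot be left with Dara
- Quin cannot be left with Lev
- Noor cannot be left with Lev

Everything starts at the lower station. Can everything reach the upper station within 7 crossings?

Yes — this plan uses 7 crossings (≤ 7):
1. Keeper goes to the upper station with Lev and Quin.
2. Keeper goes back to the lower station with Lev.
3. Keeper goes to the upper station with Gus and Lev.
4. Keeper goes back to the lower station with Lev.
5. Keeper goes to the upper station with Dara and Noor.
6. Keeper goes back to the lower station with Quin.
7. Keeper goes to the upper station with Lev and Quin.

Yes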